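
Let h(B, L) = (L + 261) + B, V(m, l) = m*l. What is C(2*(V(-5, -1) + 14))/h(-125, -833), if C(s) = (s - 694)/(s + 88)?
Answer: 8/1071 ≈ 0.0074697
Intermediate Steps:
V(m, l) = l*m
h(B, L) = 261 + B + L (h(B, L) = (261 + L) + B = 261 + B + L)
C(s) = (-694 + s)/(88 + s)
C(2*(V(-5, -1) + 14))/h(-125, -833) = ((-694 + 2*(-1*(-5) + 14))/(88 + 2*(-1*(-5) + 14)))/(261 - 125 - 833) = ((-694 + 2*(5 + 14))/(88 + 2*(5 + 14)))/(-697) = ((-694 + 2*19)/(88 + 2*19))*(-1/697) = ((-694 + 38)/(88 + 38))*(-1/697) = (-656/126)*(-1/697) = ((1/126)*(-656))*(-1/697) = -328/63*(-1/697) = 8/1071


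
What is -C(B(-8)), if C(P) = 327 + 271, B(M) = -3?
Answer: -598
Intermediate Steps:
C(P) = 598
-C(B(-8)) = -1*598 = -598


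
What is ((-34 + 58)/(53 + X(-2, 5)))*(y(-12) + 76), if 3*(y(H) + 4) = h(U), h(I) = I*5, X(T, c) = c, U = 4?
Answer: 944/29 ≈ 32.552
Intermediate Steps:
h(I) = 5*I
y(H) = 8/3 (y(H) = -4 + (5*4)/3 = -4 + (1/3)*20 = -4 + 20/3 = 8/3)
((-34 + 58)/(53 + X(-2, 5)))*(y(-12) + 76) = ((-34 + 58)/(53 + 5))*(8/3 + 76) = (24/58)*(236/3) = (24*(1/58))*(236/3) = (12/29)*(236/3) = 944/29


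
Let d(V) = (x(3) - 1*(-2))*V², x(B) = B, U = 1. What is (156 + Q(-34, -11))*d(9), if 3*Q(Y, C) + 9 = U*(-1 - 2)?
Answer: 61560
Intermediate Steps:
Q(Y, C) = -4 (Q(Y, C) = -3 + (1*(-1 - 2))/3 = -3 + (1*(-3))/3 = -3 + (⅓)*(-3) = -3 - 1 = -4)
d(V) = 5*V² (d(V) = (3 - 1*(-2))*V² = (3 + 2)*V² = 5*V²)
(156 + Q(-34, -11))*d(9) = (156 - 4)*(5*9²) = 152*(5*81) = 152*405 = 61560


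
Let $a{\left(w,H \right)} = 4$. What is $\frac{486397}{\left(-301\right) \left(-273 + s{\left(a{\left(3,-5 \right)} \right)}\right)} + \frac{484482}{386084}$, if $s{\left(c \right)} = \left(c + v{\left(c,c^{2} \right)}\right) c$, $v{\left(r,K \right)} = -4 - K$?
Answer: $\frac{118467249991}{19581601354} \approx 6.0499$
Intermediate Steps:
$s{\left(c \right)} = c \left(-4 + c - c^{2}\right)$ ($s{\left(c \right)} = \left(c - \left(4 + c^{2}\right)\right) c = \left(-4 + c - c^{2}\right) c = c \left(-4 + c - c^{2}\right)$)
$\frac{486397}{\left(-301\right) \left(-273 + s{\left(a{\left(3,-5 \right)} \right)}\right)} + \frac{484482}{386084} = \frac{486397}{\left(-301\right) \left(-273 + 4 \left(-4 + 4 - 4^{2}\right)\right)} + \frac{484482}{386084} = \frac{486397}{\left(-301\right) \left(-273 + 4 \left(-4 + 4 - 16\right)\right)} + 484482 \cdot \frac{1}{386084} = \frac{486397}{\left(-301\right) \left(-273 + 4 \left(-4 + 4 - 16\right)\right)} + \frac{242241}{193042} = \frac{486397}{\left(-301\right) \left(-273 + 4 \left(-16\right)\right)} + \frac{242241}{193042} = \frac{486397}{\left(-301\right) \left(-273 - 64\right)} + \frac{242241}{193042} = \frac{486397}{\left(-301\right) \left(-337\right)} + \frac{242241}{193042} = \frac{486397}{101437} + \frac{242241}{193042} = \frac{118467249991}{19581601354}$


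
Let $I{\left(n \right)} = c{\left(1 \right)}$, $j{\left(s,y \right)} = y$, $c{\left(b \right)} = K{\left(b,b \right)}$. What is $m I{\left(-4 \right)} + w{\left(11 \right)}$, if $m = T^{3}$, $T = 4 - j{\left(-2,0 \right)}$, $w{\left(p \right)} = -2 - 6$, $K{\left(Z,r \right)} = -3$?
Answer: $-200$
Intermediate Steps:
$w{\left(p \right)} = -8$ ($w{\left(p \right)} = -2 - 6 = -8$)
$c{\left(b \right)} = -3$
$T = 4$ ($T = 4 - 0 = 4 + 0 = 4$)
$I{\left(n \right)} = -3$
$m = 64$ ($m = 4^{3} = 64$)
$m I{\left(-4 \right)} + w{\left(11 \right)} = 64 \left(-3\right) - 8 = -192 - 8 = -200$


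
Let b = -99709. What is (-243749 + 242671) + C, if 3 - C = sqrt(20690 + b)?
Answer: -1075 - I*sqrt(79019) ≈ -1075.0 - 281.1*I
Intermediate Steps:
C = 3 - I*sqrt(79019) (C = 3 - sqrt(20690 - 99709) = 3 - sqrt(-79019) = 3 - I*sqrt(79019) ≈ 3.0 - 281.1*I)
(-243749 + 242671) + C = (-243749 + 242671) + (3 - I*sqrt(79019)) = -1078 + (3 - I*sqrt(79019)) = -1075 - I*sqrt(79019)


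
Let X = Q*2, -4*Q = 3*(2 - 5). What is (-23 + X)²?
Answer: 1369/4 ≈ 342.25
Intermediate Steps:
Q = 9/4 (Q = -3*(2 - 5)/4 = -3*(-3)/4 = -¼*(-9) = 9/4 ≈ 2.2500)
X = 9/2 (X = (9/4)*2 = 9/2 ≈ 4.5000)
(-23 + X)² = (-23 + 9/2)² = (-37/2)² = 1369/4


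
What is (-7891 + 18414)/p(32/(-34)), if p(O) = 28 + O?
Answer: 178891/460 ≈ 388.89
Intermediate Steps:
(-7891 + 18414)/p(32/(-34)) = (-7891 + 18414)/(28 + 32/(-34)) = 10523/(28 + 32*(-1/34)) = 10523/(28 - 16/17) = 10523/(460/17) = 10523*(17/460) = 178891/460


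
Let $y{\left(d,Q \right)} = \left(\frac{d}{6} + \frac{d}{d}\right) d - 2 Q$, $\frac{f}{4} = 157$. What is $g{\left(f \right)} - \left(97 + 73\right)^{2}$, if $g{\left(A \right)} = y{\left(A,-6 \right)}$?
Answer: $\frac{112412}{3} \approx 37471.0$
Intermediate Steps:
$f = 628$ ($f = 4 \cdot 157 = 628$)
$y{\left(d,Q \right)} = - 2 Q + d \left(1 + \frac{d}{6}\right)$ ($y{\left(d,Q \right)} = \left(d \frac{1}{6} + 1\right) d - 2 Q = \left(\frac{d}{6} + 1\right) d - 2 Q = \left(1 + \frac{d}{6}\right) d - 2 Q = d \left(1 + \frac{d}{6}\right) - 2 Q = - 2 Q + d \left(1 + \frac{d}{6}\right)$)
$g{\left(A \right)} = 12 + A + \frac{A^{2}}{6}$ ($g{\left(A \right)} = A - -12 + \frac{A^{2}}{6} = A + 12 + \frac{A^{2}}{6} = 12 + A + \frac{A^{2}}{6}$)
$g{\left(f \right)} - \left(97 + 73\right)^{2} = \left(12 + 628 + \frac{628^{2}}{6}\right) - \left(97 + 73\right)^{2} = \left(12 + 628 + \frac{1}{6} \cdot 394384\right) - 170^{2} = \left(12 + 628 + \frac{197192}{3}\right) - 28900 = \frac{199112}{3} - 28900 = \frac{112412}{3}$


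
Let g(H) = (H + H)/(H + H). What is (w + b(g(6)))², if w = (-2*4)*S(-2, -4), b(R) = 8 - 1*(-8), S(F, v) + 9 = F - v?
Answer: 5184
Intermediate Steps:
S(F, v) = -9 + F - v (S(F, v) = -9 + (F - v) = -9 + F - v)
g(H) = 1 (g(H) = (2*H)/((2*H)) = (2*H)*(1/(2*H)) = 1)
b(R) = 16 (b(R) = 8 + 8 = 16)
w = 56 (w = (-2*4)*(-9 - 2 - 1*(-4)) = -8*(-9 - 2 + 4) = -8*(-7) = 56)
(w + b(g(6)))² = (56 + 16)² = 72² = 5184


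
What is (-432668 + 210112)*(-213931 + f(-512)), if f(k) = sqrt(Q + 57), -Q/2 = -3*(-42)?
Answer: 47611627636 - 222556*I*sqrt(195) ≈ 4.7612e+10 - 3.1078e+6*I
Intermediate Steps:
Q = -252 (Q = -(-6)*(-42) = -2*126 = -252)
f(k) = I*sqrt(195) (f(k) = sqrt(-252 + 57) = sqrt(-195) = I*sqrt(195))
(-432668 + 210112)*(-213931 + f(-512)) = (-432668 + 210112)*(-213931 + I*sqrt(195)) = -222556*(-213931 + I*sqrt(195)) = 47611627636 - 222556*I*sqrt(195)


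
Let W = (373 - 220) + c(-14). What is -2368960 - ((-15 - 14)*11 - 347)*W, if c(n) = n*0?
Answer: -2267062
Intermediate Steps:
c(n) = 0
W = 153 (W = (373 - 220) + 0 = 153 + 0 = 153)
-2368960 - ((-15 - 14)*11 - 347)*W = -2368960 - ((-15 - 14)*11 - 347)*153 = -2368960 - (-29*11 - 347)*153 = -2368960 - (-319 - 347)*153 = -2368960 - (-666)*153 = -2368960 - 1*(-101898) = -2368960 + 101898 = -2267062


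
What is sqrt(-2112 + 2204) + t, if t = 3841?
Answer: 3841 + 2*sqrt(23) ≈ 3850.6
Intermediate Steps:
sqrt(-2112 + 2204) + t = sqrt(-2112 + 2204) + 3841 = sqrt(92) + 3841 = 2*sqrt(23) + 3841 = 3841 + 2*sqrt(23)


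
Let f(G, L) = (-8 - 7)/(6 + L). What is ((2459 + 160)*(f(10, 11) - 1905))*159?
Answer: -13492040400/17 ≈ -7.9365e+8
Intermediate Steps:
f(G, L) = -15/(6 + L)
((2459 + 160)*(f(10, 11) - 1905))*159 = ((2459 + 160)*(-15/(6 + 11) - 1905))*159 = (2619*(-15/17 - 1905))*159 = (2619*(-32400/17))*159 = -84855600/17*159 = -13492040400/17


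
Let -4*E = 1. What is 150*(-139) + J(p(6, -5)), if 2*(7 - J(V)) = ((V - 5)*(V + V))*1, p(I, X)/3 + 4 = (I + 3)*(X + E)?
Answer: -724013/16 ≈ -45251.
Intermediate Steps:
E = -¼ (E = -¼*1 = -¼ ≈ -0.25000)
p(I, X) = -12 + 3*(3 + I)*(-¼ + X) (p(I, X) = -12 + 3*((I + 3)*(X - ¼)) = -12 + 3*((3 + I)*(-¼ + X)) = -12 + 3*(3 + I)*(-¼ + X))
J(V) = 7 - V*(-5 + V) (J(V) = 7 - (V - 5)*(V + V)/2 = 7 - (-5 + V)*(2*V)/2 = 7 - 2*V*(-5 + V)/2 = 7 - V*(-5 + V))
150*(-139) + J(p(6, -5)) = 150*(-139) + (7 - (-57/4 + 9*(-5) - ¾*6 + 3*6*(-5))² + 5*(-57/4 + 9*(-5) - ¾*6 + 3*6*(-5))) = -20850 + (7 - (-57/4 - 45 - 9/2 - 90)² + 5*(-57/4 - 45 - 9/2 - 90)) = -20850 + (7 - (-615/4)² + 5*(-615/4)) = -20850 + (7 - 1*378225/16 - 3075/4) = -20850 + (7 - 378225/16 - 3075/4) = -20850 - 390413/16 = -724013/16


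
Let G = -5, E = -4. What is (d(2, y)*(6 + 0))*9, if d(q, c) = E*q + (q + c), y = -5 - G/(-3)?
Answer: -684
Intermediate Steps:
y = -20/3 (y = -5 - (-5)/(-3) = -5 - (-5)*(-1)/3 = -5 - 1*5/3 = -5 - 5/3 = -20/3 ≈ -6.6667)
d(q, c) = c - 3*q (d(q, c) = -4*q + (q + c) = -4*q + (c + q) = c - 3*q)
(d(2, y)*(6 + 0))*9 = ((-20/3 - 3*2)*(6 + 0))*9 = ((-20/3 - 6)*6)*9 = -38/3*6*9 = -76*9 = -684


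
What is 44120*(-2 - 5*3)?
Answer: -750040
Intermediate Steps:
44120*(-2 - 5*3) = 44120*(-2 - 15) = 44120*(-17) = -750040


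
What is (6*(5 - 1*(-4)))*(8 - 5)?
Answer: 162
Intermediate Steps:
(6*(5 - 1*(-4)))*(8 - 5) = (6*(5 + 4))*3 = (6*9)*3 = 54*3 = 162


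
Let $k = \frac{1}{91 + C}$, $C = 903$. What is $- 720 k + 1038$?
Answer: $\frac{515526}{497} \approx 1037.3$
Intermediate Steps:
$k = \frac{1}{994}$ ($k = \frac{1}{91 + 903} = \frac{1}{994} \approx 0.001006$)
$- 720 k + 1038 = \left(-720\right) \frac{1}{994} + 1038 = - \frac{360}{497} + 1038 = \frac{515526}{497}$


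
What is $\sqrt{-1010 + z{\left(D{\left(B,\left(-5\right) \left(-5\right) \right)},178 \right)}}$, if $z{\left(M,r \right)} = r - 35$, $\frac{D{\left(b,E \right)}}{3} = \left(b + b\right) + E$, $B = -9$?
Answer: $17 i \sqrt{3} \approx 29.445 i$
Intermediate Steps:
$D{\left(b,E \right)} = 3 E + 6 b$ ($D{\left(b,E \right)} = 3 \left(\left(b + b\right) + E\right) = 3 \left(2 b + E\right) = 3 \left(E + 2 b\right) = 3 E + 6 b$)
$z{\left(M,r \right)} = -35 + r$
$\sqrt{-1010 + z{\left(D{\left(B,\left(-5\right) \left(-5\right) \right)},178 \right)}} = \sqrt{-1010 + \left(-35 + 178\right)} = \sqrt{-1010 + 143} = \sqrt{-867} = 17 i \sqrt{3}$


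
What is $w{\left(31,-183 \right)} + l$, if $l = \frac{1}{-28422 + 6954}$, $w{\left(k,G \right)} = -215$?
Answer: $- \frac{4615621}{21468} \approx -215.0$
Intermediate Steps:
$l = - \frac{1}{21468}$ ($l = \frac{1}{-21468} = - \frac{1}{21468} \approx -4.6581 \cdot 10^{-5}$)
$w{\left(31,-183 \right)} + l = -215 - \frac{1}{21468} = - \frac{4615621}{21468}$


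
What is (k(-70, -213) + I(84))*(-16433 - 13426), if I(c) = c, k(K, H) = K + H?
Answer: 5941941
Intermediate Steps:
k(K, H) = H + K
(k(-70, -213) + I(84))*(-16433 - 13426) = ((-213 - 70) + 84)*(-16433 - 13426) = (-283 + 84)*(-29859) = -199*(-29859) = 5941941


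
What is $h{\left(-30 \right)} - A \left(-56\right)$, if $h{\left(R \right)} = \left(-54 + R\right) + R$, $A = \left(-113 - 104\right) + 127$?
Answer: $-5154$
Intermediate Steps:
$A = -90$ ($A = -217 + 127 = -90$)
$h{\left(R \right)} = -54 + 2 R$
$h{\left(-30 \right)} - A \left(-56\right) = \left(-54 + 2 \left(-30\right)\right) - \left(-90\right) \left(-56\right) = \left(-54 - 60\right) - 5040 = -114 - 5040 = -5154$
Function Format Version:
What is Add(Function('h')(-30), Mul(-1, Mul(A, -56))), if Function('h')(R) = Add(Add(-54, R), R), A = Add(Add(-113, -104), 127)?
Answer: -5154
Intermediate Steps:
A = -90 (A = Add(-217, 127) = -90)
Function('h')(R) = Add(-54, Mul(2, R))
Add(Function('h')(-30), Mul(-1, Mul(A, -56))) = Add(Add(-54, Mul(2, -30)), Mul(-1, Mul(-90, -56))) = Add(Add(-54, -60), Mul(-1, 5040)) = Add(-114, -5040) = -5154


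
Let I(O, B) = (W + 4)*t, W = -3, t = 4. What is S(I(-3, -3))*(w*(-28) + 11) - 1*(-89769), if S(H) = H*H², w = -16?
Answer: 119145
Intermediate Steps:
I(O, B) = 4 (I(O, B) = (-3 + 4)*4 = 1*4 = 4)
S(H) = H³
S(I(-3, -3))*(w*(-28) + 11) - 1*(-89769) = 4³*(-16*(-28) + 11) - 1*(-89769) = 64*(448 + 11) + 89769 = 64*459 + 89769 = 29376 + 89769 = 119145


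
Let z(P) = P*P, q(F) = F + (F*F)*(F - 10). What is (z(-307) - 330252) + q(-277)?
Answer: -22257503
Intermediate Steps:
q(F) = F + F²*(-10 + F)
z(P) = P²
(z(-307) - 330252) + q(-277) = ((-307)² - 330252) - 277*(1 + (-277)² - 10*(-277)) = (94249 - 330252) - 277*(1 + 76729 + 2770) = -236003 - 277*79500 = -236003 - 22021500 = -22257503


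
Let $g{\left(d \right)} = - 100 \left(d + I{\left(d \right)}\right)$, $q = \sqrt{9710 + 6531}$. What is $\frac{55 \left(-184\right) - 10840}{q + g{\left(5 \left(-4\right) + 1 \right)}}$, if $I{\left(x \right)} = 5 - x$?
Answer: $\frac{10480000}{233759} + \frac{20960 \sqrt{16241}}{233759} \approx 56.259$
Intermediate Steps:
$q = \sqrt{16241} \approx 127.44$
$g{\left(d \right)} = -500$ ($g{\left(d \right)} = - 100 \left(d - \left(-5 + d\right)\right) = \left(-100\right) 5 = -500$)
$\frac{55 \left(-184\right) - 10840}{q + g{\left(5 \left(-4\right) + 1 \right)}} = \frac{55 \left(-184\right) - 10840}{\sqrt{16241} - 500} = \frac{-10120 - 10840}{-500 + \sqrt{16241}} = - \frac{20960}{-500 + \sqrt{16241}}$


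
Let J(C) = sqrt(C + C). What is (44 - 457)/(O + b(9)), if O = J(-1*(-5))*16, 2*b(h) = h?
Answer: 7434/10159 - 26432*sqrt(10)/10159 ≈ -7.4959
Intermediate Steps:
b(h) = h/2
J(C) = sqrt(2)*sqrt(C) (J(C) = sqrt(2*C) = sqrt(2)*sqrt(C))
O = 16*sqrt(10) (O = (sqrt(2)*sqrt(-1*(-5)))*16 = (sqrt(2)*sqrt(5))*16 = sqrt(10)*16 = 16*sqrt(10) ≈ 50.596)
(44 - 457)/(O + b(9)) = (44 - 457)/(16*sqrt(10) + (1/2)*9) = -413/(16*sqrt(10) + 9/2) = -413/(9/2 + 16*sqrt(10))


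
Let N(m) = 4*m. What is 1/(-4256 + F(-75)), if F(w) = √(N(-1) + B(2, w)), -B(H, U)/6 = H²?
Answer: -152/646913 - I*√7/9056782 ≈ -0.00023496 - 2.9213e-7*I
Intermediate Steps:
B(H, U) = -6*H²
F(w) = 2*I*√7 (F(w) = √(4*(-1) - 6*2²) = √(-4 - 6*4) = √(-4 - 24) = √(-28) = 2*I*√7)
1/(-4256 + F(-75)) = 1/(-4256 + 2*I*√7)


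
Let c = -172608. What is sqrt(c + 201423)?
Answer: sqrt(28815) ≈ 169.75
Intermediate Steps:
sqrt(c + 201423) = sqrt(-172608 + 201423) = sqrt(28815)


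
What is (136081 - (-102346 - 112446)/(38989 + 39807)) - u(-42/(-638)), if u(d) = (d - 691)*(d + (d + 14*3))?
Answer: 331146090911717/2004589939 ≈ 1.6519e+5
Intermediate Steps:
u(d) = (-691 + d)*(42 + 2*d) (u(d) = (-691 + d)*(d + (d + 42)) = (-691 + d)*(d + (42 + d)) = (-691 + d)*(42 + 2*d))
(136081 - (-102346 - 112446)/(38989 + 39807)) - u(-42/(-638)) = (136081 - (-102346 - 112446)/(38989 + 39807)) - (-29022 - (-56280)/(-638) + 2*(-42/(-638))**2) = (136081 - (-214792)/78796) - (-29022 - (-56280)*(-1)/638 + 2*(-42*(-1/638))**2) = (136081 - (-214792)/78796) - (-29022 - 1340*21/319 + 2*(21/319)**2) = (136081 - 1*(-53698/19699)) - (-29022 - 28140/319 + 2*(441/101761)) = (136081 + 53698/19699) - (-29022 - 28140/319 + 882/101761) = 2680713317/19699 - 1*(-2962283520/101761) = 2680713317/19699 + 2962283520/101761 = 331146090911717/2004589939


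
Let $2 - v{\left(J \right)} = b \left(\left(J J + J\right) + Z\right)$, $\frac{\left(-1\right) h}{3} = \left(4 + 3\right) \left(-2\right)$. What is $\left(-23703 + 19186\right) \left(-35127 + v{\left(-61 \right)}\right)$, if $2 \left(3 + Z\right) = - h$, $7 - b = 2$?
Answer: $240778685$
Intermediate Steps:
$b = 5$ ($b = 7 - 2 = 5$)
$h = 42$ ($h = - 3 \left(4 + 3\right) \left(-2\right) = - 3 \cdot 7 \left(-2\right) = \left(-3\right) \left(-14\right) = 42$)
$Z = -24$ ($Z = -3 + \frac{\left(-1\right) 42}{2} = -3 + \frac{1}{2} \left(-42\right) = -3 - 21 = -24$)
$v{\left(J \right)} = 122 - 5 J - 5 J^{2}$ ($v{\left(J \right)} = 2 - 5 \left(\left(J J + J\right) - 24\right) = 2 - 5 \left(\left(J^{2} + J\right) - 24\right) = 2 - 5 \left(\left(J + J^{2}\right) - 24\right) = 2 - 5 \left(-24 + J + J^{2}\right) = 2 - \left(-120 + 5 J + 5 J^{2}\right) = 122 - 5 J - 5 J^{2}$)
$\left(-23703 + 19186\right) \left(-35127 + v{\left(-61 \right)}\right) = \left(-23703 + 19186\right) \left(-35127 - \left(-427 + 18605\right)\right) = - 4517 \left(-35127 + \left(122 + 305 - 18605\right)\right) = - 4517 \left(-35127 - 18178\right) = \left(-4517\right) \left(-53305\right) = 240778685$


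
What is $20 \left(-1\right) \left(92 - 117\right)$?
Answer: $500$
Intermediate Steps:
$20 \left(-1\right) \left(92 - 117\right) = \left(-20\right) \left(-25\right) = 500$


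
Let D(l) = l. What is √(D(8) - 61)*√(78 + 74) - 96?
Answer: -96 + 2*I*√2014 ≈ -96.0 + 89.755*I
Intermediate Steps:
√(D(8) - 61)*√(78 + 74) - 96 = √(8 - 61)*√(78 + 74) - 96 = √(-53)*√152 - 96 = (I*√53)*(2*√38) - 96 = 2*I*√2014 - 96 = -96 + 2*I*√2014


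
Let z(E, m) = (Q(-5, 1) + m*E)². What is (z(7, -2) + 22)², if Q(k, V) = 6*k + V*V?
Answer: 3500641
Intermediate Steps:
Q(k, V) = V² + 6*k (Q(k, V) = 6*k + V² = V² + 6*k)
z(E, m) = (-29 + E*m)² (z(E, m) = ((1² + 6*(-5)) + m*E)² = ((1 - 30) + E*m)² = (-29 + E*m)²)
(z(7, -2) + 22)² = ((-29 + 7*(-2))² + 22)² = ((-29 - 14)² + 22)² = ((-43)² + 22)² = (1849 + 22)² = 1871² = 3500641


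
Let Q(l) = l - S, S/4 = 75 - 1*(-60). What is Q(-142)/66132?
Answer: -31/3006 ≈ -0.010313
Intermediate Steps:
S = 540 (S = 4*(75 - 1*(-60)) = 4*(75 + 60) = 4*135 = 540)
Q(l) = -540 + l (Q(l) = l - 1*540 = l - 540 = -540 + l)
Q(-142)/66132 = (-540 - 142)/66132 = -682*1/66132 = -31/3006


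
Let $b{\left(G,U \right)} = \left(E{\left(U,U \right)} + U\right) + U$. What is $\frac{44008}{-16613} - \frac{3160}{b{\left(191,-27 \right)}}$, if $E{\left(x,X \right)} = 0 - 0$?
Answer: $\frac{25060324}{448551} \approx 55.87$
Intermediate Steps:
$E{\left(x,X \right)} = 0$ ($E{\left(x,X \right)} = 0 + 0 = 0$)
$b{\left(G,U \right)} = 2 U$ ($b{\left(G,U \right)} = \left(0 + U\right) + U = U + U = 2 U$)
$\frac{44008}{-16613} - \frac{3160}{b{\left(191,-27 \right)}} = \frac{44008}{-16613} - \frac{3160}{2 \left(-27\right)} = 44008 \left(- \frac{1}{16613}\right) - \frac{3160}{-54} = - \frac{44008}{16613} - - \frac{1580}{27} = - \frac{44008}{16613} + \frac{1580}{27} = \frac{25060324}{448551}$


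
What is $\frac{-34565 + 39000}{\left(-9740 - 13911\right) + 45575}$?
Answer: $\frac{4435}{21924} \approx 0.20229$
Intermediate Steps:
$\frac{-34565 + 39000}{\left(-9740 - 13911\right) + 45575} = \frac{4435}{-23651 + 45575} = \frac{4435}{21924}$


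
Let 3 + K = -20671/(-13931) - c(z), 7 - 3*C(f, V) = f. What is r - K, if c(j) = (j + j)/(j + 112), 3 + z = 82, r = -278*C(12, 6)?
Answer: 3717247390/7982463 ≈ 465.68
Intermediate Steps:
C(f, V) = 7/3 - f/3
r = 1390/3 (r = -278*(7/3 - 1/3*12) = -278*(7/3 - 4) = -278*(-5/3) = 1390/3 ≈ 463.33)
z = 79 (z = -3 + 82 = 79)
c(j) = 2*j/(112 + j) (c(j) = (2*j)/(112 + j) = 2*j/(112 + j))
K = -6235400/2660821 (K = -3 + (-20671/(-13931) - 2*79/(112 + 79)) = -3 + (-20671*(-1/13931) - 2*79/191) = -3 + (20671/13931 - 2*79/191) = -3 + (20671/13931 - 1*158/191) = -3 + (20671/13931 - 158/191) = -3 + 1747063/2660821 = -6235400/2660821 ≈ -2.3434)
r - K = 1390/3 - 1*(-6235400/2660821) = 1390/3 + 6235400/2660821 = 3717247390/7982463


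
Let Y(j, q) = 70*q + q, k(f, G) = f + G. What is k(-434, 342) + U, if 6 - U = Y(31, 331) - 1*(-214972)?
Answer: -238559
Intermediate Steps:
k(f, G) = G + f
Y(j, q) = 71*q
U = -238467 (U = 6 - (71*331 - 1*(-214972)) = 6 - (23501 + 214972) = 6 - 1*238473 = 6 - 238473 = -238467)
k(-434, 342) + U = (342 - 434) - 238467 = -92 - 238467 = -238559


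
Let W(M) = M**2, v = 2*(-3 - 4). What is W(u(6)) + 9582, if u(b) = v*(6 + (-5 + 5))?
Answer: 16638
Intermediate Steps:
v = -14 (v = 2*(-7) = -14)
u(b) = -84 (u(b) = -14*(6 + (-5 + 5)) = -14*(6 + 0) = -14*6 = -84)
W(u(6)) + 9582 = (-84)**2 + 9582 = 7056 + 9582 = 16638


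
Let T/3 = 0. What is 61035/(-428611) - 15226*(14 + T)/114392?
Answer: -24586587731/12257417378 ≈ -2.0059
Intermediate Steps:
T = 0 (T = 3*0 = 0)
61035/(-428611) - 15226*(14 + T)/114392 = 61035/(-428611) - 15226*(14 + 0)/114392 = 61035*(-1/428611) - 15226*14*(1/114392) = -61035/428611 - 213164*1/114392 = -61035/428611 - 53291/28598 = -24586587731/12257417378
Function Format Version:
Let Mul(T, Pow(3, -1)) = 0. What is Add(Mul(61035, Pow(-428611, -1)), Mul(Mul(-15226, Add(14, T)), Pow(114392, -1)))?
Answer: Rational(-24586587731, 12257417378) ≈ -2.0059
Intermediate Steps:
T = 0 (T = Mul(3, 0) = 0)
Add(Mul(61035, Pow(-428611, -1)), Mul(Mul(-15226, Add(14, T)), Pow(114392, -1))) = Add(Mul(61035, Pow(-428611, -1)), Mul(Mul(-15226, Add(14, 0)), Pow(114392, -1))) = Add(Mul(61035, Rational(-1, 428611)), Mul(Mul(-15226, 14), Rational(1, 114392))) = Add(Rational(-61035, 428611), Mul(-213164, Rational(1, 114392))) = Add(Rational(-61035, 428611), Rational(-53291, 28598)) = Rational(-24586587731, 12257417378)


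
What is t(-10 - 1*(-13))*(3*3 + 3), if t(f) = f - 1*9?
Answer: -72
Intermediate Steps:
t(f) = -9 + f (t(f) = f - 9 = -9 + f)
t(-10 - 1*(-13))*(3*3 + 3) = (-9 + (-10 - 1*(-13)))*(3*3 + 3) = (-9 + (-10 + 13))*(9 + 3) = (-9 + 3)*12 = -6*12 = -72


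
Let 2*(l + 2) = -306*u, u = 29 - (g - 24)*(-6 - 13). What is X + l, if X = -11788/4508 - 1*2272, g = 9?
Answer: 5939513/161 ≈ 36891.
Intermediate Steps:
u = -256 (u = 29 - (9 - 24)*(-6 - 13) = 29 - (-15)*(-19) = 29 - 1*285 = 29 - 285 = -256)
X = -366213/161 (X = -11788*1/4508 - 2272 = -421/161 - 2272 = -366213/161 ≈ -2274.6)
l = 39166 (l = -2 + (-306*(-256))/2 = -2 + (½)*78336 = -2 + 39168 = 39166)
X + l = -366213/161 + 39166 = 5939513/161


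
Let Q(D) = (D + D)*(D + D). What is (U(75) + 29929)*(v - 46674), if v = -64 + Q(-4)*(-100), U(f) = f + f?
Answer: -1598337902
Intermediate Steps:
U(f) = 2*f
Q(D) = 4*D² (Q(D) = (2*D)*(2*D) = 4*D²)
v = -6464 (v = -64 + (4*(-4)²)*(-100) = -64 + (4*16)*(-100) = -64 + 64*(-100) = -64 - 6400 = -6464)
(U(75) + 29929)*(v - 46674) = (2*75 + 29929)*(-6464 - 46674) = (150 + 29929)*(-53138) = 30079*(-53138) = -1598337902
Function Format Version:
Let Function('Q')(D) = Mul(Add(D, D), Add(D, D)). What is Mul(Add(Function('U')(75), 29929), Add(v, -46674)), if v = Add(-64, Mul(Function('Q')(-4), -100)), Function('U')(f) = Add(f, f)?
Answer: -1598337902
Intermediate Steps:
Function('U')(f) = Mul(2, f)
Function('Q')(D) = Mul(4, Pow(D, 2)) (Function('Q')(D) = Mul(Mul(2, D), Mul(2, D)) = Mul(4, Pow(D, 2)))
v = -6464 (v = Add(-64, Mul(Mul(4, Pow(-4, 2)), -100)) = Add(-64, Mul(Mul(4, 16), -100)) = Add(-64, Mul(64, -100)) = Add(-64, -6400) = -6464)
Mul(Add(Function('U')(75), 29929), Add(v, -46674)) = Mul(Add(Mul(2, 75), 29929), Add(-6464, -46674)) = Mul(Add(150, 29929), -53138) = Mul(30079, -53138) = -1598337902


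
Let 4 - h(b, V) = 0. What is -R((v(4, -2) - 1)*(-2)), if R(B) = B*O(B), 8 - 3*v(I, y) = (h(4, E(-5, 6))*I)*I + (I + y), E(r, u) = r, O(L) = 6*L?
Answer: -29768/3 ≈ -9922.7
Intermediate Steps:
h(b, V) = 4 (h(b, V) = 4 - 1*0 = 4 + 0 = 4)
v(I, y) = 8/3 - 4*I²/3 - I/3 - y/3 (v(I, y) = 8/3 - ((4*I)*I + (I + y))/3 = 8/3 - (4*I² + (I + y))/3 = 8/3 - (I + y + 4*I²)/3 = 8/3 + (-4*I²/3 - I/3 - y/3) = 8/3 - 4*I²/3 - I/3 - y/3)
R(B) = 6*B² (R(B) = B*(6*B) = 6*B²)
-R((v(4, -2) - 1)*(-2)) = -6*(((8/3 - 4/3*4² - ⅓*4 - ⅓*(-2)) - 1)*(-2))² = -6*(((8/3 - 4/3*16 - 4/3 + ⅔) - 1)*(-2))² = -6*(((8/3 - 64/3 - 4/3 + ⅔) - 1)*(-2))² = -6*((-58/3 - 1)*(-2))² = -6*(-61/3*(-2))² = -6*(122/3)² = -6*14884/9 = -1*29768/3 = -29768/3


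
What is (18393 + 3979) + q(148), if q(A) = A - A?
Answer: 22372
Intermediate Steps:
q(A) = 0
(18393 + 3979) + q(148) = (18393 + 3979) + 0 = 22372 + 0 = 22372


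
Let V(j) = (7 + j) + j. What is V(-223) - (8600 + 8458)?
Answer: -17497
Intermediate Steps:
V(j) = 7 + 2*j
V(-223) - (8600 + 8458) = (7 + 2*(-223)) - (8600 + 8458) = (7 - 446) - 1*17058 = -439 - 17058 = -17497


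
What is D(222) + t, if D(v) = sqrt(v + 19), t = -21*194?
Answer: -4074 + sqrt(241) ≈ -4058.5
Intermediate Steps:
t = -4074
D(v) = sqrt(19 + v)
D(222) + t = sqrt(19 + 222) - 4074 = sqrt(241) - 4074 = -4074 + sqrt(241)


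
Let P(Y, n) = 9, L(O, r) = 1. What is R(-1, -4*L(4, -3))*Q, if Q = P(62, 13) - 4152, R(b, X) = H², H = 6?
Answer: -149148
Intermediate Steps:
R(b, X) = 36 (R(b, X) = 6² = 36)
Q = -4143 (Q = 9 - 4152 = -4143)
R(-1, -4*L(4, -3))*Q = 36*(-4143) = -149148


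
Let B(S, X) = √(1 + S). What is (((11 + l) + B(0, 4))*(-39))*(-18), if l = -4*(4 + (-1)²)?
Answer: -5616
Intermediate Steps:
l = -20 (l = -4*(4 + 1) = -4*5 = -20)
(((11 + l) + B(0, 4))*(-39))*(-18) = (((11 - 20) + √(1 + 0))*(-39))*(-18) = ((-9 + √1)*(-39))*(-18) = ((-9 + 1)*(-39))*(-18) = -8*(-39)*(-18) = 312*(-18) = -5616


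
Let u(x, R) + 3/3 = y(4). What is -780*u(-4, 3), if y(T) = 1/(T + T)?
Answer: 1365/2 ≈ 682.50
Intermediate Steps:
y(T) = 1/(2*T)
u(x, R) = -7/8 (u(x, R) = -1 + (½)/4 = -1 + (½)*(¼) = -1 + ⅛ = -7/8)
-780*u(-4, 3) = -780*(-7/8) = 1365/2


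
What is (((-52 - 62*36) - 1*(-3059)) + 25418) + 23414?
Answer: 49607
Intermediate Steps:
(((-52 - 62*36) - 1*(-3059)) + 25418) + 23414 = (((-52 - 2232) + 3059) + 25418) + 23414 = ((-2284 + 3059) + 25418) + 23414 = (775 + 25418) + 23414 = 26193 + 23414 = 49607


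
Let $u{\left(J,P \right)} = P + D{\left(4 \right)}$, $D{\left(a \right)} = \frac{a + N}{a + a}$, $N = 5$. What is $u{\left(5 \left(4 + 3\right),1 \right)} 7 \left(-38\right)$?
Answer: $- \frac{2261}{4} \approx -565.25$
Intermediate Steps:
$D{\left(a \right)} = \frac{5 + a}{2 a}$ ($D{\left(a \right)} = \frac{a + 5}{a + a} = \frac{5 + a}{2 a}$)
$u{\left(J,P \right)} = \frac{9}{8} + P$ ($u{\left(J,P \right)} = P + \frac{5 + 4}{2 \cdot 4} = P + \frac{1}{2} \cdot \frac{1}{4} \cdot 9 = P + \frac{9}{8} = \frac{9}{8} + P$)
$u{\left(5 \left(4 + 3\right),1 \right)} 7 \left(-38\right) = \left(\frac{9}{8} + 1\right) 7 \left(-38\right) = \frac{17}{8} \cdot 7 \left(-38\right) = \frac{119}{8} \left(-38\right) = - \frac{2261}{4}$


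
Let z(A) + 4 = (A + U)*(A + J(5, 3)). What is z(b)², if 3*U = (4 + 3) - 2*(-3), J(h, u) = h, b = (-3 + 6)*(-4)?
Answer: 22201/9 ≈ 2466.8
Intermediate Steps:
b = -12 (b = 3*(-4) = -12)
U = 13/3 (U = ((4 + 3) - 2*(-3))/3 = (7 + 6)/3 = (⅓)*13 = 13/3 ≈ 4.3333)
z(A) = -4 + (5 + A)*(13/3 + A) (z(A) = -4 + (A + 13/3)*(A + 5) = -4 + (13/3 + A)*(5 + A) = -4 + (5 + A)*(13/3 + A))
z(b)² = (53/3 + (-12)² + (28/3)*(-12))² = (53/3 + 144 - 112)² = (149/3)² = 22201/9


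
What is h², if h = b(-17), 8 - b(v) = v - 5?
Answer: 900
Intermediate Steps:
b(v) = 13 - v (b(v) = 8 - (v - 5) = 8 - (-5 + v) = 8 + (5 - v) = 13 - v)
h = 30 (h = 13 - 1*(-17) = 13 + 17 = 30)
h² = 30² = 900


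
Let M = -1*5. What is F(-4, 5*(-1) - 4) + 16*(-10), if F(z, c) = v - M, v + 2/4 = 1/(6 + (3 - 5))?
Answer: -621/4 ≈ -155.25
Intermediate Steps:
v = -¼ (v = -½ + 1/(6 + (3 - 5)) = -½ + 1/(6 - 2) = -½ + 1/4 = -½ + ¼ = -¼ ≈ -0.25000)
M = -5
F(z, c) = 19/4 (F(z, c) = -¼ - 1*(-5) = -¼ + 5 = 19/4)
F(-4, 5*(-1) - 4) + 16*(-10) = 19/4 + 16*(-10) = 19/4 - 160 = -621/4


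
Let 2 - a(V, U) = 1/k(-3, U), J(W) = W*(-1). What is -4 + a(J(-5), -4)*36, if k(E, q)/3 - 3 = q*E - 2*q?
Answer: 1552/23 ≈ 67.478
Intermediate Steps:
J(W) = -W
k(E, q) = 9 - 6*q + 3*E*q (k(E, q) = 9 + 3*(q*E - 2*q) = 9 + 3*(E*q - 2*q) = 9 + 3*(-2*q + E*q) = 9 + (-6*q + 3*E*q) = 9 - 6*q + 3*E*q)
a(V, U) = 2 - 1/(9 - 15*U) (a(V, U) = 2 - 1/(9 - 6*U + 3*(-3)*U) = 2 - 1/(9 - 6*U - 9*U) = 2 - 1/(9 - 15*U))
-4 + a(J(-5), -4)*36 = -4 + ((-17 + 30*(-4))/(3*(-3 + 5*(-4))))*36 = -4 + ((-17 - 120)/(3*(-3 - 20)))*36 = -4 + ((1/3)*(-137)/(-23))*36 = -4 + ((1/3)*(-1/23)*(-137))*36 = -4 + (137/69)*36 = -4 + 1644/23 = 1552/23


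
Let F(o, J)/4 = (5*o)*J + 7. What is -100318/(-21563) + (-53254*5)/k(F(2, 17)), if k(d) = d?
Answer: -2835277433/7633302 ≈ -371.44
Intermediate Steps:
F(o, J) = 28 + 20*J*o (F(o, J) = 4*((5*o)*J + 7) = 4*(5*J*o + 7) = 4*(7 + 5*J*o) = 28 + 20*J*o)
-100318/(-21563) + (-53254*5)/k(F(2, 17)) = -100318/(-21563) + (-53254*5)/(28 + 20*17*2) = -100318*(-1/21563) - 266270/(28 + 680) = 100318/21563 - 266270/708 = 100318/21563 - 266270*1/708 = 100318/21563 - 133135/354 = -2835277433/7633302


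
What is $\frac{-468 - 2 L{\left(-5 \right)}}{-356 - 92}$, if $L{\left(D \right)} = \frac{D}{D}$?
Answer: $\frac{235}{224} \approx 1.0491$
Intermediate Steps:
$L{\left(D \right)} = 1$
$\frac{-468 - 2 L{\left(-5 \right)}}{-356 - 92} = \frac{-468 - 2}{-356 - 92} = \frac{-468 - 2}{-448} = \left(-470\right) \left(- \frac{1}{448}\right) = \frac{235}{224}$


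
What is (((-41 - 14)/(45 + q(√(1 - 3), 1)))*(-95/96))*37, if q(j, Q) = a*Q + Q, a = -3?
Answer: 193325/4128 ≈ 46.833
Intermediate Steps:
q(j, Q) = -2*Q (q(j, Q) = -3*Q + Q = -2*Q)
(((-41 - 14)/(45 + q(√(1 - 3), 1)))*(-95/96))*37 = (((-41 - 14)/(45 - 2*1))*(-95/96))*37 = ((-55/(45 - 2))*(-95*1/96))*37 = (-55/43*(-95/96))*37 = (-55*1/43*(-95/96))*37 = -55/43*(-95/96)*37 = (5225/4128)*37 = 193325/4128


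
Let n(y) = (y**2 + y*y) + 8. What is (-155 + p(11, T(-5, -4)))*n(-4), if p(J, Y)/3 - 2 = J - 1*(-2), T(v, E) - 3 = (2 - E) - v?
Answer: -4400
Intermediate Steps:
T(v, E) = 5 - E - v (T(v, E) = 3 + ((2 - E) - v) = 3 + (2 - E - v) = 5 - E - v)
p(J, Y) = 12 + 3*J (p(J, Y) = 6 + 3*(J - 1*(-2)) = 6 + 3*(J + 2) = 6 + 3*(2 + J) = 6 + (6 + 3*J) = 12 + 3*J)
n(y) = 8 + 2*y**2 (n(y) = (y**2 + y**2) + 8 = 2*y**2 + 8 = 8 + 2*y**2)
(-155 + p(11, T(-5, -4)))*n(-4) = (-155 + (12 + 3*11))*(8 + 2*(-4)**2) = (-155 + (12 + 33))*(8 + 2*16) = (-155 + 45)*(8 + 32) = -110*40 = -4400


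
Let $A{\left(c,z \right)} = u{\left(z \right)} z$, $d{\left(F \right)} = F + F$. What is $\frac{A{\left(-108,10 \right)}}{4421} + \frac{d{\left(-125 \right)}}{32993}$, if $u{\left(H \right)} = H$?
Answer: $\frac{2194050}{145862053} \approx 0.015042$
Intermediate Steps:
$d{\left(F \right)} = 2 F$
$A{\left(c,z \right)} = z^{2}$ ($A{\left(c,z \right)} = z z = z^{2}$)
$\frac{A{\left(-108,10 \right)}}{4421} + \frac{d{\left(-125 \right)}}{32993} = \frac{10^{2}}{4421} + \frac{2 \left(-125\right)}{32993} = 100 \cdot \frac{1}{4421} - \frac{250}{32993} = \frac{100}{4421} - \frac{250}{32993} = \frac{2194050}{145862053}$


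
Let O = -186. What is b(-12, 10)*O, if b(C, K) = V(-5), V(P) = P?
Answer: 930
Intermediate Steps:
b(C, K) = -5
b(-12, 10)*O = -5*(-186) = 930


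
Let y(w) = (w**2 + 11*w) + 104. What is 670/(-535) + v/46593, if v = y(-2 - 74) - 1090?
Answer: -1940128/1661817 ≈ -1.1675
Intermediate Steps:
y(w) = 104 + w**2 + 11*w
v = 3954 (v = (104 + (-2 - 74)**2 + 11*(-2 - 74)) - 1090 = (104 + (-76)**2 + 11*(-76)) - 1090 = (104 + 5776 - 836) - 1090 = 5044 - 1090 = 3954)
670/(-535) + v/46593 = 670/(-535) + 3954/46593 = 670*(-1/535) + 3954*(1/46593) = -134/107 + 1318/15531 = -1940128/1661817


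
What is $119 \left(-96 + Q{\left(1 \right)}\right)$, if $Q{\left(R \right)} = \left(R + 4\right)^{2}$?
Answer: $-8449$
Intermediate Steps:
$Q{\left(R \right)} = \left(4 + R\right)^{2}$
$119 \left(-96 + Q{\left(1 \right)}\right) = 119 \left(-96 + \left(4 + 1\right)^{2}\right) = 119 \left(-96 + 5^{2}\right) = 119 \left(-96 + 25\right) = 119 \left(-71\right) = -8449$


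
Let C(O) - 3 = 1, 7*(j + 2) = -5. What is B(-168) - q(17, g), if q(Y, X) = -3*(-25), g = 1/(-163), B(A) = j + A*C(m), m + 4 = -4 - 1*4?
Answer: -5248/7 ≈ -749.71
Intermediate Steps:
j = -19/7 (j = -2 + (⅐)*(-5) = -2 - 5/7 = -19/7 ≈ -2.7143)
m = -12 (m = -4 + (-4 - 1*4) = -4 + (-4 - 4) = -4 - 8 = -12)
C(O) = 4 (C(O) = 3 + 1 = 4)
B(A) = -19/7 + 4*A (B(A) = -19/7 + A*4 = -19/7 + 4*A)
g = -1/163 ≈ -0.0061350
q(Y, X) = 75
B(-168) - q(17, g) = (-19/7 + 4*(-168)) - 1*75 = (-19/7 - 672) - 75 = -4723/7 - 75 = -5248/7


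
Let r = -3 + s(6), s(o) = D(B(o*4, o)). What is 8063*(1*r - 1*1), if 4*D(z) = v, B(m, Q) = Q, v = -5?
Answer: -169323/4 ≈ -42331.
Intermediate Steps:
D(z) = -5/4 (D(z) = (1/4)*(-5) = -5/4)
s(o) = -5/4
r = -17/4 (r = -3 - 5/4 = -17/4 ≈ -4.2500)
8063*(1*r - 1*1) = 8063*(1*(-17/4) - 1*1) = 8063*(-17/4 - 1) = 8063*(-21/4) = -169323/4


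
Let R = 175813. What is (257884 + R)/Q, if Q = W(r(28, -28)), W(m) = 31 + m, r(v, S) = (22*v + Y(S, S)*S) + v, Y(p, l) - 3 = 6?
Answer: 433697/423 ≈ 1025.3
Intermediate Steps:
Y(p, l) = 9 (Y(p, l) = 3 + 6 = 9)
r(v, S) = 9*S + 23*v (r(v, S) = (22*v + 9*S) + v = (9*S + 22*v) + v = 9*S + 23*v)
Q = 423 (Q = 31 + (9*(-28) + 23*28) = 31 + (-252 + 644) = 31 + 392 = 423)
(257884 + R)/Q = (257884 + 175813)/423 = 433697*(1/423) = 433697/423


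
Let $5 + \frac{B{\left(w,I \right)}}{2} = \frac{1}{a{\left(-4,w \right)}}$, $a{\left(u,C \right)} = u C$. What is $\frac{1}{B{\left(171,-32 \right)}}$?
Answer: $- \frac{342}{3421} \approx -0.099971$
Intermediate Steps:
$a{\left(u,C \right)} = C u$
$B{\left(w,I \right)} = -10 - \frac{1}{2 w}$ ($B{\left(w,I \right)} = -10 + \frac{2}{w \left(-4\right)} = -10 + \frac{2}{\left(-4\right) w} = -10 + 2 \left(- \frac{1}{4 w}\right) = -10 - \frac{1}{2 w}$)
$\frac{1}{B{\left(171,-32 \right)}} = \frac{1}{-10 - \frac{1}{2 \cdot 171}} = \frac{1}{-10 - \frac{1}{342}} = \frac{1}{- \frac{3421}{342}} = - \frac{342}{3421}$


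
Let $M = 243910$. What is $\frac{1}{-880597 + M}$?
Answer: $- \frac{1}{636687} \approx -1.5706 \cdot 10^{-6}$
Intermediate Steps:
$\frac{1}{-880597 + M} = \frac{1}{-880597 + 243910} = \frac{1}{-636687} = - \frac{1}{636687}$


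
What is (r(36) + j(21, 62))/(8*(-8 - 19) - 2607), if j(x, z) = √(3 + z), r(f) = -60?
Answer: 20/941 - √65/2823 ≈ 0.018398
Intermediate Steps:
(r(36) + j(21, 62))/(8*(-8 - 19) - 2607) = (-60 + √(3 + 62))/(8*(-8 - 19) - 2607) = (-60 + √65)/(8*(-27) - 2607) = (-60 + √65)/(-216 - 2607) = (-60 + √65)/(-2823) = (-60 + √65)*(-1/2823) = 20/941 - √65/2823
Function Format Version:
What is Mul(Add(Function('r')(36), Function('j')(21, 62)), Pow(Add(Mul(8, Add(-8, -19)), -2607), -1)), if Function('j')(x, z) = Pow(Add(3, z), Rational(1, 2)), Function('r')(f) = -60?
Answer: Add(Rational(20, 941), Mul(Rational(-1, 2823), Pow(65, Rational(1, 2)))) ≈ 0.018398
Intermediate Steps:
Mul(Add(Function('r')(36), Function('j')(21, 62)), Pow(Add(Mul(8, Add(-8, -19)), -2607), -1)) = Mul(Add(-60, Pow(Add(3, 62), Rational(1, 2))), Pow(Add(Mul(8, Add(-8, -19)), -2607), -1)) = Mul(Add(-60, Pow(65, Rational(1, 2))), Pow(Add(Mul(8, -27), -2607), -1)) = Mul(Add(-60, Pow(65, Rational(1, 2))), Pow(Add(-216, -2607), -1)) = Mul(Add(-60, Pow(65, Rational(1, 2))), Pow(-2823, -1)) = Mul(Add(-60, Pow(65, Rational(1, 2))), Rational(-1, 2823)) = Add(Rational(20, 941), Mul(Rational(-1, 2823), Pow(65, Rational(1, 2))))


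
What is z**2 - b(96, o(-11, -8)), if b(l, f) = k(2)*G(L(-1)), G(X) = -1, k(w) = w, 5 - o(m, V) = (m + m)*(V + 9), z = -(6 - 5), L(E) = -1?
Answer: 3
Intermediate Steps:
z = -1 (z = -1*1 = -1)
o(m, V) = 5 - 2*m*(9 + V) (o(m, V) = 5 - (m + m)*(V + 9) = 5 - 2*m*(9 + V))
b(l, f) = -2 (b(l, f) = 2*(-1) = -2)
z**2 - b(96, o(-11, -8)) = (-1)**2 - 1*(-2) = 1 + 2 = 3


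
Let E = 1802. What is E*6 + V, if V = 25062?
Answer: 35874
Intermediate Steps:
E*6 + V = 1802*6 + 25062 = 10812 + 25062 = 35874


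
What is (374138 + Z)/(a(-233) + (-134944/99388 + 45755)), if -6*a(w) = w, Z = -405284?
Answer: -4643307972/6826833845 ≈ -0.68016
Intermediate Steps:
a(w) = -w/6
(374138 + Z)/(a(-233) + (-134944/99388 + 45755)) = (374138 - 405284)/(-1/6*(-233) + (-134944/99388 + 45755)) = -31146/(233/6 + (-134944*1/99388 + 45755)) = -31146/(233/6 + (-33736/24847 + 45755)) = -31146/(233/6 + 1136840749/24847) = -31146/6826833845/149082 = -31146*149082/6826833845 = -4643307972/6826833845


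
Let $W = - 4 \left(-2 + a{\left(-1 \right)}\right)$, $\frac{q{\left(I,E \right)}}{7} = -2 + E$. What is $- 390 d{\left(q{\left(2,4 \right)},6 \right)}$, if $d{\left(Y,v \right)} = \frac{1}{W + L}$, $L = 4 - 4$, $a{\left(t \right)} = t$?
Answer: $- \frac{65}{2} \approx -32.5$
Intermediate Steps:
$q{\left(I,E \right)} = -14 + 7 E$ ($q{\left(I,E \right)} = 7 \left(-2 + E\right) = -14 + 7 E$)
$L = 0$ ($L = 4 - 4 = 0$)
$W = 12$ ($W = - 4 \left(-2 - 1\right) = \left(-4\right) \left(-3\right) = 12$)
$d{\left(Y,v \right)} = \frac{1}{12}$ ($d{\left(Y,v \right)} = \frac{1}{12 + 0} = \frac{1}{12}$)
$- 390 d{\left(q{\left(2,4 \right)},6 \right)} = \left(-390\right) \frac{1}{12} = - \frac{65}{2}$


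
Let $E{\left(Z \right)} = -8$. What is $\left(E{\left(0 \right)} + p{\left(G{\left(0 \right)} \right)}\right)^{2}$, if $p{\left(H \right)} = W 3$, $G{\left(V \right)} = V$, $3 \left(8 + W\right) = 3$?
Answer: $841$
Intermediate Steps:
$W = -7$ ($W = -8 + \frac{1}{3} \cdot 3 = -8 + 1 = -7$)
$p{\left(H \right)} = -21$ ($p{\left(H \right)} = \left(-7\right) 3 = -21$)
$\left(E{\left(0 \right)} + p{\left(G{\left(0 \right)} \right)}\right)^{2} = \left(-8 - 21\right)^{2} = \left(-29\right)^{2} = 841$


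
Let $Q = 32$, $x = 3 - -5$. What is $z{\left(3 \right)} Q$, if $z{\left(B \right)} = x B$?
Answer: $768$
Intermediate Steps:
$x = 8$ ($x = 3 + 5 = 8$)
$z{\left(B \right)} = 8 B$
$z{\left(3 \right)} Q = 8 \cdot 3 \cdot 32 = 24 \cdot 32 = 768$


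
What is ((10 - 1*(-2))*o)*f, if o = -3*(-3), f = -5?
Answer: -540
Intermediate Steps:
o = 9
((10 - 1*(-2))*o)*f = ((10 - 1*(-2))*9)*(-5) = ((10 + 2)*9)*(-5) = (12*9)*(-5) = 108*(-5) = -540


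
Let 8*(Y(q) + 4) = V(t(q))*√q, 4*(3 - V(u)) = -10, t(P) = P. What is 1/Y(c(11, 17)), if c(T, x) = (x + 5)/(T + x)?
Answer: -14336/56013 - 176*√154/56013 ≈ -0.29493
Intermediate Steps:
V(u) = 11/2 (V(u) = 3 - ¼*(-10) = 3 + 5/2 = 11/2)
c(T, x) = (5 + x)/(T + x)
Y(q) = -4 + 11*√q/16 (Y(q) = -4 + (11*√q/2)/8 = -4 + 11*√q/16)
1/Y(c(11, 17)) = 1/(-4 + 11*√((5 + 17)/(11 + 17))/16) = 1/(-4 + 11*√(22/28)/16) = 1/(-4 + 11*√((1/28)*22)/16) = 1/(-4 + 11*√(11/14)/16) = 1/(-4 + 11*(√154/14)/16) = 1/(-4 + 11*√154/224)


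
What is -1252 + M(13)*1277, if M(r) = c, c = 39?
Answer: 48551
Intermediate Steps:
M(r) = 39
-1252 + M(13)*1277 = -1252 + 39*1277 = -1252 + 49803 = 48551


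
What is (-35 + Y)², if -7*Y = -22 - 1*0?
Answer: 49729/49 ≈ 1014.9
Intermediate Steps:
Y = 22/7 (Y = -(-22 - 1*0)/7 = -(-22 + 0)/7 = -⅐*(-22) = 22/7 ≈ 3.1429)
(-35 + Y)² = (-35 + 22/7)² = (-223/7)² = 49729/49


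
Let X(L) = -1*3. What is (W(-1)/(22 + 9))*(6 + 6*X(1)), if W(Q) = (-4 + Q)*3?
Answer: 180/31 ≈ 5.8064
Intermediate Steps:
W(Q) = -12 + 3*Q
X(L) = -3
(W(-1)/(22 + 9))*(6 + 6*X(1)) = ((-12 + 3*(-1))/(22 + 9))*(6 + 6*(-3)) = ((-12 - 3)/31)*(6 - 18) = ((1/31)*(-15))*(-12) = -15/31*(-12) = 180/31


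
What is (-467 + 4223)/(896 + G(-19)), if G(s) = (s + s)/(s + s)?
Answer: 1252/299 ≈ 4.1873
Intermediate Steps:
G(s) = 1 (G(s) = (2*s)/((2*s)) = (2*s)*(1/(2*s)) = 1)
(-467 + 4223)/(896 + G(-19)) = (-467 + 4223)/(896 + 1) = 3756/897 = 3756*(1/897) = 1252/299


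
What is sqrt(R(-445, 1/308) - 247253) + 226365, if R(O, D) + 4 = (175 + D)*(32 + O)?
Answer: 226365 + 3*I*sqrt(17183793)/22 ≈ 2.2637e+5 + 565.27*I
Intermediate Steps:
R(O, D) = -4 + (32 + O)*(175 + D) (R(O, D) = -4 + (175 + D)*(32 + O) = -4 + (32 + O)*(175 + D))
sqrt(R(-445, 1/308) - 247253) + 226365 = sqrt((5596 + 32/308 + 175*(-445) - 445/308) - 247253) + 226365 = sqrt((5596 + 32*(1/308) - 77875 + (1/308)*(-445)) - 247253) + 226365 = sqrt((5596 + 8/77 - 77875 - 445/308) - 247253) + 226365 = sqrt(-3180335/44 - 247253) + 226365 = sqrt(-14059467/44) + 226365 = 3*I*sqrt(17183793)/22 + 226365 = 226365 + 3*I*sqrt(17183793)/22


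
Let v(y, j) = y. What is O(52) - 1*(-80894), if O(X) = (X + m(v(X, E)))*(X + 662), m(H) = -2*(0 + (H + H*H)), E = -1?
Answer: -3817546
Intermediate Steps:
m(H) = -2*H - 2*H**2 (m(H) = -2*(0 + (H + H**2)) = -2*(H + H**2) = -2*H - 2*H**2)
O(X) = (662 + X)*(X - 2*X*(1 + X)) (O(X) = (X - 2*X*(1 + X))*(X + 662) = (X - 2*X*(1 + X))*(662 + X) = (662 + X)*(X - 2*X*(1 + X)))
O(52) - 1*(-80894) = 52*(-662 - 1325*52 - 2*52**2) - 1*(-80894) = 52*(-662 - 68900 - 2*2704) + 80894 = 52*(-662 - 68900 - 5408) + 80894 = 52*(-74970) + 80894 = -3898440 + 80894 = -3817546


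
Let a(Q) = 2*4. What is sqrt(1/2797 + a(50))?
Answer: sqrt(62588469)/2797 ≈ 2.8285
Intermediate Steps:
a(Q) = 8
sqrt(1/2797 + a(50)) = sqrt(1/2797 + 8) = sqrt(22377/2797) = sqrt(62588469)/2797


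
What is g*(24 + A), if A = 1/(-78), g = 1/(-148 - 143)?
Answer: -1871/22698 ≈ -0.082430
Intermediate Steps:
g = -1/291 (g = 1/(-291) = -1/291 ≈ -0.0034364)
A = -1/78 ≈ -0.012821
g*(24 + A) = -(24 - 1/78)/291 = -1/291*1871/78 = -1871/22698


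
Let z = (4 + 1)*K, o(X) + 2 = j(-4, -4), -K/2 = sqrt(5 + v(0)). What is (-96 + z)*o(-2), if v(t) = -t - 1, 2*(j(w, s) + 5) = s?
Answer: 1044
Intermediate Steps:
j(w, s) = -5 + s/2
v(t) = -1 - t
K = -4 (K = -2*sqrt(5 + (-1 - 1*0)) = -2*sqrt(5 + (-1 + 0)) = -2*sqrt(5 - 1) = -2*sqrt(4) = -2*2 = -4)
o(X) = -9 (o(X) = -2 + (-5 + (1/2)*(-4)) = -2 + (-5 - 2) = -2 - 7 = -9)
z = -20 (z = (4 + 1)*(-4) = 5*(-4) = -20)
(-96 + z)*o(-2) = (-96 - 20)*(-9) = -116*(-9) = 1044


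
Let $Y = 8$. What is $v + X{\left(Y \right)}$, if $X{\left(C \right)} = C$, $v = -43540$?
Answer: $-43532$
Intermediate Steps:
$v + X{\left(Y \right)} = -43540 + 8 = -43532$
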